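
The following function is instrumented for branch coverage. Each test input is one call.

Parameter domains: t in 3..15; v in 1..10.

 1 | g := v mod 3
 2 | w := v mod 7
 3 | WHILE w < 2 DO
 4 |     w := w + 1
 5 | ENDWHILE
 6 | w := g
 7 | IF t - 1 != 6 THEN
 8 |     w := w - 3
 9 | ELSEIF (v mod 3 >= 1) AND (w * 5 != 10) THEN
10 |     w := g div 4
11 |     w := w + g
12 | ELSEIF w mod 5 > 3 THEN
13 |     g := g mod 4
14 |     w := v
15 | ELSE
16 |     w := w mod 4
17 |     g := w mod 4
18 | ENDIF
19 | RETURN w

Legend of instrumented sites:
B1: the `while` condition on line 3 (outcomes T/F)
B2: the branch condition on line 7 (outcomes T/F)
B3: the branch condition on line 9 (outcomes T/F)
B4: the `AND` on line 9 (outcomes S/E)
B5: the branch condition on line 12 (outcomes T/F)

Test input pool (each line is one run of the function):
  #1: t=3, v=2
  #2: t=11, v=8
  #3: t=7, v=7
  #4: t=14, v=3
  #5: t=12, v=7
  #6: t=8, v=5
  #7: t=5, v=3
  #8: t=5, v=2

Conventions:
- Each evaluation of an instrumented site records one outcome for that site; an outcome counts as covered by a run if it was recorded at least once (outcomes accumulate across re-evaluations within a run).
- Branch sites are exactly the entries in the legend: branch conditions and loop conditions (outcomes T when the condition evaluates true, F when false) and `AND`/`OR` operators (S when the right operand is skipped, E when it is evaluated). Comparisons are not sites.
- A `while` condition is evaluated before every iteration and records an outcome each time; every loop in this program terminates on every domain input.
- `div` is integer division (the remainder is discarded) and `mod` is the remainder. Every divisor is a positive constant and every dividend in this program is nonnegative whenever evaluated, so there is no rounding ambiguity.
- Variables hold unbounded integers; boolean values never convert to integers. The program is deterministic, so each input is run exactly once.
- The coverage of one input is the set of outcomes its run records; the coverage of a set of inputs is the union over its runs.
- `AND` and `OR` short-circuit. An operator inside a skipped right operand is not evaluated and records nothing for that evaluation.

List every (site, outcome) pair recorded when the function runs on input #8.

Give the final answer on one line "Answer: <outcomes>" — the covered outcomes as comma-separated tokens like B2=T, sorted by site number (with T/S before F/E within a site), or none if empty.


Simulating input #8 (t=5, v=2) step by step:
  B1->F, B2->T
as a set, this run covers: B1=F, B2=T
Answer: B1=F, B2=T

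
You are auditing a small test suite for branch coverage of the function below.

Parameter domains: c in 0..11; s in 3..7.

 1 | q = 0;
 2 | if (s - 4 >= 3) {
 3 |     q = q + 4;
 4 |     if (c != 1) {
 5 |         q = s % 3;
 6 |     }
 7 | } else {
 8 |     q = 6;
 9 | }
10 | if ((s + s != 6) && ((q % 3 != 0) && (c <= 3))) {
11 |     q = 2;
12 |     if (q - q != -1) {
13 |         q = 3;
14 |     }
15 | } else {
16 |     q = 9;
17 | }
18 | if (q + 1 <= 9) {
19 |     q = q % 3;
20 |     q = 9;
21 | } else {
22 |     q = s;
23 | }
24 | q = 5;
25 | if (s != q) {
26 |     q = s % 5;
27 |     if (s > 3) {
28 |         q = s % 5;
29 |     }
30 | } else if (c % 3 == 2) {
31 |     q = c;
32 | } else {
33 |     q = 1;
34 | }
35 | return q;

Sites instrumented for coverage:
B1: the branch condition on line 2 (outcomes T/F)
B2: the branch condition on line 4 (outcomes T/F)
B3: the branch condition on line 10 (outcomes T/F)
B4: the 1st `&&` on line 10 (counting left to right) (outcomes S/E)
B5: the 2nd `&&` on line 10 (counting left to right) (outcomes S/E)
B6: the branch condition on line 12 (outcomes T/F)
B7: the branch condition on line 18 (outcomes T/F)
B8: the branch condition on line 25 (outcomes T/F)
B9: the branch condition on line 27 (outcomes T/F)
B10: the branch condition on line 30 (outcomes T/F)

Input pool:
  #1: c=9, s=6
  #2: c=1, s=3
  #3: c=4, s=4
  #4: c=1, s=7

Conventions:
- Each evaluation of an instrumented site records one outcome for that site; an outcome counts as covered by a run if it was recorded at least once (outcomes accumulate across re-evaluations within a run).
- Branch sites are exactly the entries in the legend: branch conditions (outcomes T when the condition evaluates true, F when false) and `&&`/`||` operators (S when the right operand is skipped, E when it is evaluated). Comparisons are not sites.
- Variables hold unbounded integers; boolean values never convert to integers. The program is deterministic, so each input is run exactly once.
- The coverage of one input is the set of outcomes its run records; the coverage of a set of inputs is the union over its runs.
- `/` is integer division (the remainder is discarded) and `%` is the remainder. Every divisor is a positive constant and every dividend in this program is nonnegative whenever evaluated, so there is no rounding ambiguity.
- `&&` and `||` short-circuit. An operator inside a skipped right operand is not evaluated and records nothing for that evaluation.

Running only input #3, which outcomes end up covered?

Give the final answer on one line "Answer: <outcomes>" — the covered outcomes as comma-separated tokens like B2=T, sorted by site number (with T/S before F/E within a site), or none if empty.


Running input #3 (c=4, s=4), event by event:
  B1->F, B4->E, B5->S, B3->F, B7->F, B8->T, B9->T
deduplicating events, the covered set is: B1=F, B3=F, B4=E, B5=S, B7=F, B8=T, B9=T
Answer: B1=F, B3=F, B4=E, B5=S, B7=F, B8=T, B9=T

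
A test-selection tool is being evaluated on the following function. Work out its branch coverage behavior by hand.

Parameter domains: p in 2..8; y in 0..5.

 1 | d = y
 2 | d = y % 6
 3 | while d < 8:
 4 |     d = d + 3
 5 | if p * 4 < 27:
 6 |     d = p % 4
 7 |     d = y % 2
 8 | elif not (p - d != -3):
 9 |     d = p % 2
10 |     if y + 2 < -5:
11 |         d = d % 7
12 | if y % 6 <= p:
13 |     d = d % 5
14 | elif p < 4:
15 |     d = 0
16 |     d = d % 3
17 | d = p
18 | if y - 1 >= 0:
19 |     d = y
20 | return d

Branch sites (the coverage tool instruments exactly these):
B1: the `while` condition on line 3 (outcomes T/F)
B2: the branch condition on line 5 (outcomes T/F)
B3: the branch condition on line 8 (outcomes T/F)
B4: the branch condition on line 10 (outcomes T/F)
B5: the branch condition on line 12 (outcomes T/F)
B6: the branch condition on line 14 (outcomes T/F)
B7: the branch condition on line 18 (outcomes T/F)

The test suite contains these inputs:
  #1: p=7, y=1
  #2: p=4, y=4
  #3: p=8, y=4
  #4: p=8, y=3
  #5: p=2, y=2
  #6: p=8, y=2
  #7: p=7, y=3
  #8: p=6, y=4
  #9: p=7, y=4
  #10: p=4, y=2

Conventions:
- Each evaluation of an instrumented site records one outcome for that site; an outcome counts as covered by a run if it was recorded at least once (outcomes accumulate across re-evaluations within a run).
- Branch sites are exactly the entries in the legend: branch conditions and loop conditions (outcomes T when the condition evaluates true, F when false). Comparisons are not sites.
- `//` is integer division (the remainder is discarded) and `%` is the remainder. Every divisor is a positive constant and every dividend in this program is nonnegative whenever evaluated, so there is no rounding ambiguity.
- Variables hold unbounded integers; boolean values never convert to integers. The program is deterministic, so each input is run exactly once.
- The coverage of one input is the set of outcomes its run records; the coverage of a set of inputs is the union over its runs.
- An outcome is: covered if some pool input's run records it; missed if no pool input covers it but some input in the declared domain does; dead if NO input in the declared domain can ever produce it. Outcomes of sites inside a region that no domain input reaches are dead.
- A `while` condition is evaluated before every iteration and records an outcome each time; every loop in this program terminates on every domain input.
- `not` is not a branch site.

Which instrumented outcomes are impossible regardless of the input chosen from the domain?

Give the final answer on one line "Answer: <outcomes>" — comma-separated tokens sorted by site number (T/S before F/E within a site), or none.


exhaustive pass over the 42-input domain:
  B4=T: zero occurrences over every domain input -> dead
  reachable outcomes have witnesses, e.g. B1=T (e.g. p=2, y=0), B1=F (e.g. p=2, y=0), B2=T (e.g. p=2, y=0), B2=F (e.g. p=7, y=0)
Answer: B4=T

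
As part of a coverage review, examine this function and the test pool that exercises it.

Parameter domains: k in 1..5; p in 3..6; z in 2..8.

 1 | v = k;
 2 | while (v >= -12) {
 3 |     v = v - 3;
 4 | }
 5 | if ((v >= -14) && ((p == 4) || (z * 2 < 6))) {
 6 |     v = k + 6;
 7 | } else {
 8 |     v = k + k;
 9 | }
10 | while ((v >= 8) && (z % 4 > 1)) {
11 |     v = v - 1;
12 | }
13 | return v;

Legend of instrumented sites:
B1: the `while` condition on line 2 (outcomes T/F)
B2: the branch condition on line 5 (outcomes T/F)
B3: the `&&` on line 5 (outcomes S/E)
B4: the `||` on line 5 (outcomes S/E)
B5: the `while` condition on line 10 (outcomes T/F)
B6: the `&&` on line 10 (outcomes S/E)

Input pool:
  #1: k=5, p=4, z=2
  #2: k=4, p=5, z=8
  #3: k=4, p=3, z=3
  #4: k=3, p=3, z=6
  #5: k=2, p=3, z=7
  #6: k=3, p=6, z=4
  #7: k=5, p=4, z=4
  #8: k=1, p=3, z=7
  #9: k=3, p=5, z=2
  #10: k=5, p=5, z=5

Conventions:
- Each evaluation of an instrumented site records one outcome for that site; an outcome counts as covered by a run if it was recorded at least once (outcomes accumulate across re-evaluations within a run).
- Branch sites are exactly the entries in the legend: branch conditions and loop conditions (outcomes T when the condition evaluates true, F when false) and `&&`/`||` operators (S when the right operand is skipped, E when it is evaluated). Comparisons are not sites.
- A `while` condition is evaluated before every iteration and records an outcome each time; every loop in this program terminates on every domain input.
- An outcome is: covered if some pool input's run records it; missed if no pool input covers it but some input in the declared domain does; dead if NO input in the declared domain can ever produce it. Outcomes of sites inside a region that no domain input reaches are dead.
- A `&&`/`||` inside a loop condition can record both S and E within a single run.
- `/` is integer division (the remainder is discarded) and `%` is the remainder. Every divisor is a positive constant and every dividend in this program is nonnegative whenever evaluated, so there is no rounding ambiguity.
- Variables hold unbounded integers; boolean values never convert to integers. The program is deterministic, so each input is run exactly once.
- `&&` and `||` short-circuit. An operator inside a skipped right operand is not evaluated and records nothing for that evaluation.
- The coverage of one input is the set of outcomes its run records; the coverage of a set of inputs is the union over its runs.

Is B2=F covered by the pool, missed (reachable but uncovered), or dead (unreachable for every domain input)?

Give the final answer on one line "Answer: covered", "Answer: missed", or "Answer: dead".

B2=F is recorded by pool input(s) 2, 3, 4, 5, 6, 8, 9, 10 -> covered

Answer: covered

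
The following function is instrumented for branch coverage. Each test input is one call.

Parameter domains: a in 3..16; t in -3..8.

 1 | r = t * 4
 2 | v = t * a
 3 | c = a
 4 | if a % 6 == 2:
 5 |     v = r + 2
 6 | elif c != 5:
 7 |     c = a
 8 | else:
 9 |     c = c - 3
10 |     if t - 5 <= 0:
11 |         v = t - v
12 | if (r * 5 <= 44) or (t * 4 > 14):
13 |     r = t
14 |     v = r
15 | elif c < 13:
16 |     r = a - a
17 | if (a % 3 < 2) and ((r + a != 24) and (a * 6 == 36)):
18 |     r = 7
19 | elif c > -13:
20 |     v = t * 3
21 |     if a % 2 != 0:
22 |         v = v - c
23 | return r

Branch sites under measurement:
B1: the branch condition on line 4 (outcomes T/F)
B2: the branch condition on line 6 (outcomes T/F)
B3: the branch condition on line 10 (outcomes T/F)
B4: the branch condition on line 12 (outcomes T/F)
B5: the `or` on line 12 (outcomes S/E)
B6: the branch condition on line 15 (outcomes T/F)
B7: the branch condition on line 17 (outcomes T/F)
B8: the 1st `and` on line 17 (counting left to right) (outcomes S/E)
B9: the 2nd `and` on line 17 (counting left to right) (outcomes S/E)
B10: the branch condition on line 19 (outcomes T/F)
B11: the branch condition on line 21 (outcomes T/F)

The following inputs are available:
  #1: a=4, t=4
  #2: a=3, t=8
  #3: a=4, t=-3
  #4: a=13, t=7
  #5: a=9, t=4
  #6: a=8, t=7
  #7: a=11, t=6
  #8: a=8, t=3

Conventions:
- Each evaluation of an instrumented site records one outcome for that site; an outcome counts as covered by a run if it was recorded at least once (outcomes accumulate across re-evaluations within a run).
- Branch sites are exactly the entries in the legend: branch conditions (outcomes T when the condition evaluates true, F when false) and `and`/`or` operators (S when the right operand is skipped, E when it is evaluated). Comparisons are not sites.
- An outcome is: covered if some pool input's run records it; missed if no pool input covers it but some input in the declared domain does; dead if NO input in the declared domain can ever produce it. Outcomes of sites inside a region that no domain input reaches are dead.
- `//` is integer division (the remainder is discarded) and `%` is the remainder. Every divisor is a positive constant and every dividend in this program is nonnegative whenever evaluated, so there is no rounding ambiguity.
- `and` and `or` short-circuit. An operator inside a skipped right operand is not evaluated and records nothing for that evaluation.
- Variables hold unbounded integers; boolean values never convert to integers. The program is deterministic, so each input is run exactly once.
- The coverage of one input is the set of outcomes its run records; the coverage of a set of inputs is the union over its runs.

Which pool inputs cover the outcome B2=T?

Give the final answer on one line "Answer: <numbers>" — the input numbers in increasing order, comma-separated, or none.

input #1 (a=4, t=4): covers B2=T
input #2 (a=3, t=8): covers B2=T
input #3 (a=4, t=-3): covers B2=T
input #4 (a=13, t=7): covers B2=T
input #5 (a=9, t=4): covers B2=T
input #6 (a=8, t=7): misses B2=T
input #7 (a=11, t=6): covers B2=T
input #8 (a=8, t=3): misses B2=T

Answer: 1, 2, 3, 4, 5, 7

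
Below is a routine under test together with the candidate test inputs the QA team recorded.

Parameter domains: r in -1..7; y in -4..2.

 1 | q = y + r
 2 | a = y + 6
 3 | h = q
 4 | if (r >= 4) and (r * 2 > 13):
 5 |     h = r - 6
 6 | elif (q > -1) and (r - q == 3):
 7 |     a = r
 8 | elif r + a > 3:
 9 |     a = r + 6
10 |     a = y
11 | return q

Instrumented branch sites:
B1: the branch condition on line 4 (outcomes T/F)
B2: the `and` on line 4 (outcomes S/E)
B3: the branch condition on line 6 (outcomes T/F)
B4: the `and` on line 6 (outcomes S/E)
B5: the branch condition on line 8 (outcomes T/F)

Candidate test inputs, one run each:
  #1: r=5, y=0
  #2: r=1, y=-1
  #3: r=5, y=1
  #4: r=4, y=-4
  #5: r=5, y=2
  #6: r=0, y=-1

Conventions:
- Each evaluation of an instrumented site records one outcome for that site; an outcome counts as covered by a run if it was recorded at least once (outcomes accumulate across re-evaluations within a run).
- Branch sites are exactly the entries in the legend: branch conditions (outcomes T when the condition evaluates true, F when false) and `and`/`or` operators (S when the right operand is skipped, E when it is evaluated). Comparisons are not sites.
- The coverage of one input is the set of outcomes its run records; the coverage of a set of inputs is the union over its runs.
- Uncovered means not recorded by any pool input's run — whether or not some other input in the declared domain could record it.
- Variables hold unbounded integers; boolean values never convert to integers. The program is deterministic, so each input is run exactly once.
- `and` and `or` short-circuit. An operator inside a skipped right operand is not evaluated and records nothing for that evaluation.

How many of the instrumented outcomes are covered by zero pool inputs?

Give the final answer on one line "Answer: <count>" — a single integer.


#1 (r=5, y=0) -> covered: B1=F, B2=E, B3=F, B4=E, B5=T
#2 (r=1, y=-1) -> covered: B1=F, B2=S, B3=F, B4=E, B5=T
#3 (r=5, y=1) -> covered: B1=F, B2=E, B3=F, B4=E, B5=T
#4 (r=4, y=-4) -> covered: B1=F, B2=E, B3=F, B4=E, B5=T
#5 (r=5, y=2) -> covered: B1=F, B2=E, B3=F, B4=E, B5=T
#6 (r=0, y=-1) -> covered: B1=F, B2=S, B3=F, B4=S, B5=T
union over the pool: B1=F, B2=S, B2=E, B3=F, B4=S, B4=E, B5=T
uncovered (3 of 10): B1=T, B3=T, B5=F
Answer: 3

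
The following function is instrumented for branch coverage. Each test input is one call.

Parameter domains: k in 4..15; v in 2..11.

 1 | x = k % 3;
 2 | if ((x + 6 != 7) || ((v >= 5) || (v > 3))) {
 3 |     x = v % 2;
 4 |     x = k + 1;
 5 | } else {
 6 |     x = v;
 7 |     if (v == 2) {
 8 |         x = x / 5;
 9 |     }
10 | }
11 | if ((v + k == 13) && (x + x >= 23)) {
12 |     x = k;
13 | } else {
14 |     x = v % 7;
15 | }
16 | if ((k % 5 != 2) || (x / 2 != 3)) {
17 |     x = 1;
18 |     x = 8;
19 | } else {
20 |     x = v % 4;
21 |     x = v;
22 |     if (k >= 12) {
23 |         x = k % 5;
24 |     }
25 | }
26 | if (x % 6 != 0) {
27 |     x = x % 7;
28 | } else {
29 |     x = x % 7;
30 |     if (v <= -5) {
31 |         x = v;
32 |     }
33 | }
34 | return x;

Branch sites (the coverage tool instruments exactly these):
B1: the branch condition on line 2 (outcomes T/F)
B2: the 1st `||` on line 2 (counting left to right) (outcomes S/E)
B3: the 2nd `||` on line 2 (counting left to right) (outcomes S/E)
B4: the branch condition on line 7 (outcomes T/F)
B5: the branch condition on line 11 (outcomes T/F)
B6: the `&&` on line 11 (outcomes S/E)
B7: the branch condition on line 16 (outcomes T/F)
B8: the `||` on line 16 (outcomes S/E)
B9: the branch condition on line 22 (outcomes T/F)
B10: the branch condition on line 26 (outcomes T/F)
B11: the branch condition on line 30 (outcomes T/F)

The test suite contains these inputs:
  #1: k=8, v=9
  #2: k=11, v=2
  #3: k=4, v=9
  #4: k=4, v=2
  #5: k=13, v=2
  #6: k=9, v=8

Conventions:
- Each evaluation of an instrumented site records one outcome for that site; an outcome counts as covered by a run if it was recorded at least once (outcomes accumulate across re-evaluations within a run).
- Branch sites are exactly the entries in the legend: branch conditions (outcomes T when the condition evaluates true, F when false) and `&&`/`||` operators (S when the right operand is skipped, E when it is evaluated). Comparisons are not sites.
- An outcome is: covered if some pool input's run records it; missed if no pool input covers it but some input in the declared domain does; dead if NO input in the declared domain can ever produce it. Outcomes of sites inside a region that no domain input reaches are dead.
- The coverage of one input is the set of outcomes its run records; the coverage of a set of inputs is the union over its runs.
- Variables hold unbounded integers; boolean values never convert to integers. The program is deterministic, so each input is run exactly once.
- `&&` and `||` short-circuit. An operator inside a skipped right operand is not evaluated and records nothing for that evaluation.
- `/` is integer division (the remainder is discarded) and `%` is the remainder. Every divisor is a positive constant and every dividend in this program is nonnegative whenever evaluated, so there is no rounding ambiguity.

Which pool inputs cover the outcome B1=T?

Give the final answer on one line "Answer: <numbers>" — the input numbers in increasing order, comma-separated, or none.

input #1 (k=8, v=9): covers B1=T
input #2 (k=11, v=2): covers B1=T
input #3 (k=4, v=9): covers B1=T
input #4 (k=4, v=2): misses B1=T
input #5 (k=13, v=2): misses B1=T
input #6 (k=9, v=8): covers B1=T

Answer: 1, 2, 3, 6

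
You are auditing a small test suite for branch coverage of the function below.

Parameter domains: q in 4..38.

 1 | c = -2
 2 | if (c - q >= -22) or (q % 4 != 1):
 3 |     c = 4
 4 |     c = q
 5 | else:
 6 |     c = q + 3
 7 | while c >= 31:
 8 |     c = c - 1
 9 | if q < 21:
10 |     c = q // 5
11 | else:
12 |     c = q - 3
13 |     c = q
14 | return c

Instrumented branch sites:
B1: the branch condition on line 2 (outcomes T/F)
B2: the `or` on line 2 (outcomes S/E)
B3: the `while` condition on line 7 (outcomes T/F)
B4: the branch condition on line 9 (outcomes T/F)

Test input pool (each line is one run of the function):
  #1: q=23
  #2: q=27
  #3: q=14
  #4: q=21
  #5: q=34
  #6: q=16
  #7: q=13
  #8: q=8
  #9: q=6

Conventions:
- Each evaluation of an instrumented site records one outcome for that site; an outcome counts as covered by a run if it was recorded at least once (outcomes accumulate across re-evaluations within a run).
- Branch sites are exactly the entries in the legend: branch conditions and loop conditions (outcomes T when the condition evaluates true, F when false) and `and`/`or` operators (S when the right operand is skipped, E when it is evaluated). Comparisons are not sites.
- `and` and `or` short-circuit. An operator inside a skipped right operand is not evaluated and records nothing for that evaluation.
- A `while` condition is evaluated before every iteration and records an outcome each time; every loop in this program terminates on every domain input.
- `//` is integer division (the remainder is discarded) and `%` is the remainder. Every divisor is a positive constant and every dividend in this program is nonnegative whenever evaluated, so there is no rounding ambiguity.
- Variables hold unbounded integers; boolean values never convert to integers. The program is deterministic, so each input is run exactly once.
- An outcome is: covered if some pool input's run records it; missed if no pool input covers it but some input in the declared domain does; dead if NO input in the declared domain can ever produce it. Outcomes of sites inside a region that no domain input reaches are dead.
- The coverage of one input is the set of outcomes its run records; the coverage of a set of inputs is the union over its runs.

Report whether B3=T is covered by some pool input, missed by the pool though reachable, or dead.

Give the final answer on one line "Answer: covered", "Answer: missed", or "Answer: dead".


B3=T is recorded by pool input(s) 5 -> covered
Answer: covered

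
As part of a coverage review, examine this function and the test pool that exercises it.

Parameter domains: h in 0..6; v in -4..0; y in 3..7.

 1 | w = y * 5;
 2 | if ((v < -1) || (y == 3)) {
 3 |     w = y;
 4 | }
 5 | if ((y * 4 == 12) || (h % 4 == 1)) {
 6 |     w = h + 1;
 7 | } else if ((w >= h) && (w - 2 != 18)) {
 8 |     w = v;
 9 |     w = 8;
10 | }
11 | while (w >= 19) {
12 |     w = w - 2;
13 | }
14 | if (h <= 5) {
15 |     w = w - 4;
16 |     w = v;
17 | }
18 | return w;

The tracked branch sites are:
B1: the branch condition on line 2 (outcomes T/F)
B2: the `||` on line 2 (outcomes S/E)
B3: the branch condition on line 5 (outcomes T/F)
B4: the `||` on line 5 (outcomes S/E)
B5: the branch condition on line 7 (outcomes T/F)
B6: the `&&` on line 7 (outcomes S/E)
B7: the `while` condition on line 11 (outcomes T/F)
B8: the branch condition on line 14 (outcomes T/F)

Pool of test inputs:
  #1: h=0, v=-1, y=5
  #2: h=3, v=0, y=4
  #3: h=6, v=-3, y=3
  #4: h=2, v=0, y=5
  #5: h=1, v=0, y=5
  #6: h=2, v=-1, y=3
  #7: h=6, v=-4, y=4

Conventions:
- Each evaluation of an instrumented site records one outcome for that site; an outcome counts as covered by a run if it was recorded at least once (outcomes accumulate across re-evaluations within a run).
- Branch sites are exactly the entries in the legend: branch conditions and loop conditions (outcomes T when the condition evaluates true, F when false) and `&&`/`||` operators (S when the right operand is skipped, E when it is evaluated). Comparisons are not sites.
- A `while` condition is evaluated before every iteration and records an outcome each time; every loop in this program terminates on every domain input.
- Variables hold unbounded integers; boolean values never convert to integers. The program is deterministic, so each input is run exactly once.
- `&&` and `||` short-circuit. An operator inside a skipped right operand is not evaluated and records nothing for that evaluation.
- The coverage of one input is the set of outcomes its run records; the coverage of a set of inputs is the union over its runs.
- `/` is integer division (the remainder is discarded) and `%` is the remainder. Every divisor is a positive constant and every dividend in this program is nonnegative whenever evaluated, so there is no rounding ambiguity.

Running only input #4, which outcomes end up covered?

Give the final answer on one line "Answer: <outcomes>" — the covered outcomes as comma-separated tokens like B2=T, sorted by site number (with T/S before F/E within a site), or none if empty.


Tracing the run of input #4 (h=2, v=0, y=5):
  B2->E, B1->F, B4->E, B3->F, B6->E, B5->T, B7->F, B8->T
deduplicating events, the covered set is: B1=F, B2=E, B3=F, B4=E, B5=T, B6=E, B7=F, B8=T
Answer: B1=F, B2=E, B3=F, B4=E, B5=T, B6=E, B7=F, B8=T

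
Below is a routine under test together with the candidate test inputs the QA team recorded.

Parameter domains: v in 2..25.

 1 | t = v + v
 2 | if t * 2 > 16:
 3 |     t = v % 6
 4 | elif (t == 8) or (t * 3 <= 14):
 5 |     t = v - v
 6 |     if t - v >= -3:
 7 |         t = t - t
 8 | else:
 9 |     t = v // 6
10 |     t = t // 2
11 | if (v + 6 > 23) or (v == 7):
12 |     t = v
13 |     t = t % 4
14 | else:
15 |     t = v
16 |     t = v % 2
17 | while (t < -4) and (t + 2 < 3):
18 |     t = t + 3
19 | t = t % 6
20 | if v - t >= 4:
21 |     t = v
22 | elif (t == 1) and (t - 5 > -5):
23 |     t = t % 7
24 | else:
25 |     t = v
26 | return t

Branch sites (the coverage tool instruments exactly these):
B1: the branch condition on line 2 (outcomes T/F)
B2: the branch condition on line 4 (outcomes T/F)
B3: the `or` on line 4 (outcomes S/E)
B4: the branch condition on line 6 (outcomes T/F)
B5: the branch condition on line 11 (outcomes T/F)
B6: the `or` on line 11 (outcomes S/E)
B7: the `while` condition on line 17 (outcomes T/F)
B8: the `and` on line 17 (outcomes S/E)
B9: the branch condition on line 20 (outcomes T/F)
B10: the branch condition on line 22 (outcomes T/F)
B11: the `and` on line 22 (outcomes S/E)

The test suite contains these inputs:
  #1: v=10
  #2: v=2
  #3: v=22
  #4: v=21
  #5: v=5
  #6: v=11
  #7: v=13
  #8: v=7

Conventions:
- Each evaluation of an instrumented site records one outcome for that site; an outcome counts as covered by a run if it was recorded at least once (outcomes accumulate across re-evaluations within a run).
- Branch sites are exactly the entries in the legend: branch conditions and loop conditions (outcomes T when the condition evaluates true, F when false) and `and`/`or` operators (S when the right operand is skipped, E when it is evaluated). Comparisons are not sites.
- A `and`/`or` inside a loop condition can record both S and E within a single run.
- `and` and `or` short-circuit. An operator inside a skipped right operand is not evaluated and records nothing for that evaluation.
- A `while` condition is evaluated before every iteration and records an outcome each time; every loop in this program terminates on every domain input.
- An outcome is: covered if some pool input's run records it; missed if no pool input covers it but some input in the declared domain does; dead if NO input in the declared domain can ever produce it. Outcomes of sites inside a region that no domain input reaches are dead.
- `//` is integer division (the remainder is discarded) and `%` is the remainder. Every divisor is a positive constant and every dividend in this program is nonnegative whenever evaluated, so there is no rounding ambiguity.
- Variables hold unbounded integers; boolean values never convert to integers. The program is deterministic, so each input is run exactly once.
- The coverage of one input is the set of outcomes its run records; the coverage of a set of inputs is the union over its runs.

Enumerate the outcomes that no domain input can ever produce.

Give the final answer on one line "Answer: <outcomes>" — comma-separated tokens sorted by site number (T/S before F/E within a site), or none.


exhaustive pass over the 24-input domain:
  B7=T: no domain input ever produces it -> dead
  B8=E: no domain input ever produces it -> dead
  reachable outcomes have witnesses, e.g. B1=T (e.g. v=5), B1=F (e.g. v=2), B2=T (e.g. v=2), B2=F (e.g. v=3)
Answer: B7=T, B8=E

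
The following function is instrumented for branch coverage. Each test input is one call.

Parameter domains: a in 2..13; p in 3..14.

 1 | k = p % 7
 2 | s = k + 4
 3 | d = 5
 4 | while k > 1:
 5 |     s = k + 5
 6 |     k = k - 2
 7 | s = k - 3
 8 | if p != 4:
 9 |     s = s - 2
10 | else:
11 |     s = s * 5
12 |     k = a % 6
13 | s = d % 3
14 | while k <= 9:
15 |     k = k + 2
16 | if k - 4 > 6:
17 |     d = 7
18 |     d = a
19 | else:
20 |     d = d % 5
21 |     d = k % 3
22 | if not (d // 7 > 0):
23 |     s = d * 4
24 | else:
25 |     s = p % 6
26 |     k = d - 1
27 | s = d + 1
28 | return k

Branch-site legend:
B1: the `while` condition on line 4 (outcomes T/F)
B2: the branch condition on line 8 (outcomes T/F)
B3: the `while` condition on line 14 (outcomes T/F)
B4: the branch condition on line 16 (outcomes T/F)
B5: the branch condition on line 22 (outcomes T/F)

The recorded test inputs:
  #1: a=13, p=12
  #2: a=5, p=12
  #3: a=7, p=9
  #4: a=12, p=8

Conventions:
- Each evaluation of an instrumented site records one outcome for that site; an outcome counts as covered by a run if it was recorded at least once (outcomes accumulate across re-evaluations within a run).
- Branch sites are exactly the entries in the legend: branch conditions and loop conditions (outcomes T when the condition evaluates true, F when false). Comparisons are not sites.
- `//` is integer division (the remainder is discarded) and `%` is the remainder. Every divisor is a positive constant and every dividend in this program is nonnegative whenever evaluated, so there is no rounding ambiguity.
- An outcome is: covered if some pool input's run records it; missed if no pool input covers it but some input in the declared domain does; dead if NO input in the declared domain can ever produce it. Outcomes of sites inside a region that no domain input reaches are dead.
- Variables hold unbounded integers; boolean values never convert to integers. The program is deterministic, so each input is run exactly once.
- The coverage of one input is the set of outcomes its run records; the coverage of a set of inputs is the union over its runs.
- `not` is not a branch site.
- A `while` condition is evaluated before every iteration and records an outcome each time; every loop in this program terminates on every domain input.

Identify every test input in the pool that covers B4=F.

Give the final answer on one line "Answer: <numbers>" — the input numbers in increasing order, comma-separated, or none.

input #1 (a=13, p=12): never hits B4=F
input #2 (a=5, p=12): never hits B4=F
input #3 (a=7, p=9): hits B4=F
input #4 (a=12, p=8): never hits B4=F

Answer: 3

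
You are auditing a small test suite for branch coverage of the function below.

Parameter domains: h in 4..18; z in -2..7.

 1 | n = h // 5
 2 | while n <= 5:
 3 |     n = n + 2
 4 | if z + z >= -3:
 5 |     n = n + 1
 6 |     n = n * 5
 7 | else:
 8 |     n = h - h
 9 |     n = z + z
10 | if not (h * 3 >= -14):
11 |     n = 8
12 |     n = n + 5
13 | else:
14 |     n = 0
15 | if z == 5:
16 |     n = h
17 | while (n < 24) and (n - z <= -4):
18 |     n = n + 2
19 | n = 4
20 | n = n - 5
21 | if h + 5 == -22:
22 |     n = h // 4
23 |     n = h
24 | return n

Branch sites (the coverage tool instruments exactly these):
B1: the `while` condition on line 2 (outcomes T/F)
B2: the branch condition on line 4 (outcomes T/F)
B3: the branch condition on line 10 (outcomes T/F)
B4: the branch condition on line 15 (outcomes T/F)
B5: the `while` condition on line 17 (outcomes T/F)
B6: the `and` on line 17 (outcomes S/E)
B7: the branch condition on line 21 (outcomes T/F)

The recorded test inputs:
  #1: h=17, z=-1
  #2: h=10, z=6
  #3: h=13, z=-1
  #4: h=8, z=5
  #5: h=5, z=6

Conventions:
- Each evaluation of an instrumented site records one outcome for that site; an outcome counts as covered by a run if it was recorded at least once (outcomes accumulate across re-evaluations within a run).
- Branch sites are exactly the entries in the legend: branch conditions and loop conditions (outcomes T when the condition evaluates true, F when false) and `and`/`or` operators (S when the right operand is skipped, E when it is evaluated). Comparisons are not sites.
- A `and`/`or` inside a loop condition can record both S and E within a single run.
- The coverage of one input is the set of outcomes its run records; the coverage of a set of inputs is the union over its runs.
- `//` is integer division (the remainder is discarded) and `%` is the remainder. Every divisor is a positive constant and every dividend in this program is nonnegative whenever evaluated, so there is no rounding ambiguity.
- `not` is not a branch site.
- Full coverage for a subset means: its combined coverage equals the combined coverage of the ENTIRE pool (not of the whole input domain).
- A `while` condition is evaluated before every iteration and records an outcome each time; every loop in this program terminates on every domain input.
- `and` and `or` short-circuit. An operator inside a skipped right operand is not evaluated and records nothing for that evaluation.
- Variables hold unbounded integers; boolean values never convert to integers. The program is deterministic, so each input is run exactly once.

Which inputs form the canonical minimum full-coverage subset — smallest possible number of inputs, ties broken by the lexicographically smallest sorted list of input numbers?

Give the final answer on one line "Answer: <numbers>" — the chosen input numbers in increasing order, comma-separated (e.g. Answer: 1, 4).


input #1, h=17, z=-1: events B1->T, B1->T, B1->F, B2->T, B3->F, B4->F, B6->E, B5->F, B7->F; outcomes B1=T, B1=F, B2=T, B3=F, B4=F, B5=F, B6=E, B7=F
input #2, h=10, z=6: events B1->T, B1->T, B1->F, B2->T, B3->F, B4->F, B6->E, B5->T, B6->E, B5->T, B6->E, B5->F, B7->F; outcomes B1=T, B1=F, B2=T, B3=F, B4=F, B5=T, B5=F, B6=E, B7=F
input #3, h=13, z=-1: events B1->T, B1->T, B1->F, B2->T, B3->F, B4->F, B6->E, B5->F, B7->F; outcomes B1=T, B1=F, B2=T, B3=F, B4=F, B5=F, B6=E, B7=F
input #4, h=8, z=5: events B1->T, B1->T, B1->T, B1->F, B2->T, B3->F, B4->T, B6->E, B5->F, B7->F; outcomes B1=T, B1=F, B2=T, B3=F, B4=T, B5=F, B6=E, B7=F
input #5, h=5, z=6: events B1->T, B1->T, B1->T, B1->F, B2->T, B3->F, B4->F, B6->E, B5->T, B6->E, B5->T, B6->E, B5->F, B7->F; outcomes B1=T, B1=F, B2=T, B3=F, B4=F, B5=T, B5=F, B6=E, B7=F
the full pool covers 10 outcomes: B1=T, B1=F, B2=T, B3=F, B4=T, B4=F, B5=T, B5=F, B6=E, B7=F
size 1 is not enough: best union over all size-1 subsets is 9/10
the canonical winner is {2, 4}: size 2, full 10-outcome coverage, earliest index list among size-2 covers
Answer: 2, 4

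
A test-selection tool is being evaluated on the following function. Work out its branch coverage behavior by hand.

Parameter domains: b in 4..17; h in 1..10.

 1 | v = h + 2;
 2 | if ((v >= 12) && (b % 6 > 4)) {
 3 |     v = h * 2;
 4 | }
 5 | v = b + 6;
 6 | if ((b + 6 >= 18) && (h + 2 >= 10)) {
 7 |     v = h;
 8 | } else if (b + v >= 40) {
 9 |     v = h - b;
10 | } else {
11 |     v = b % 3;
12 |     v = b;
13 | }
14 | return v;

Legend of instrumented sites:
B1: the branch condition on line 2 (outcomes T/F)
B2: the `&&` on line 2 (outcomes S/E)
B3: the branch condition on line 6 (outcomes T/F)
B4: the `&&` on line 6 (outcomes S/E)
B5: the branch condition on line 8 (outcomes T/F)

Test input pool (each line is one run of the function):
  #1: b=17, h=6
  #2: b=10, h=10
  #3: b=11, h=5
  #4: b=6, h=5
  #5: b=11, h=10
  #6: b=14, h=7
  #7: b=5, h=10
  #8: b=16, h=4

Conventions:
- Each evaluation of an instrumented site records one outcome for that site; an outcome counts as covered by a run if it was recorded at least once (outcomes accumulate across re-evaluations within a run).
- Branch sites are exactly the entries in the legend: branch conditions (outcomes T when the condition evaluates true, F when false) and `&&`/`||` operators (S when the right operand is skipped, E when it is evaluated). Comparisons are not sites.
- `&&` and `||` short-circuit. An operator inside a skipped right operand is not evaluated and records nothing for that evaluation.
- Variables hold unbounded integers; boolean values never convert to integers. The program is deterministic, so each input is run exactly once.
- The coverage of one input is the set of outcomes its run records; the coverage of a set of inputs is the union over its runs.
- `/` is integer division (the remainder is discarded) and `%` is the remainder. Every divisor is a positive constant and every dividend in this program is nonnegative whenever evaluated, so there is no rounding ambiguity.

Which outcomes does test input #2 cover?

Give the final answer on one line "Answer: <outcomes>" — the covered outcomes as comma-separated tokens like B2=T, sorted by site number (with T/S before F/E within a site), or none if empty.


Tracing the run of input #2 (b=10, h=10):
  B2->E, B1->F, B4->S, B3->F, B5->F
as a set, this run covers: B1=F, B2=E, B3=F, B4=S, B5=F
Answer: B1=F, B2=E, B3=F, B4=S, B5=F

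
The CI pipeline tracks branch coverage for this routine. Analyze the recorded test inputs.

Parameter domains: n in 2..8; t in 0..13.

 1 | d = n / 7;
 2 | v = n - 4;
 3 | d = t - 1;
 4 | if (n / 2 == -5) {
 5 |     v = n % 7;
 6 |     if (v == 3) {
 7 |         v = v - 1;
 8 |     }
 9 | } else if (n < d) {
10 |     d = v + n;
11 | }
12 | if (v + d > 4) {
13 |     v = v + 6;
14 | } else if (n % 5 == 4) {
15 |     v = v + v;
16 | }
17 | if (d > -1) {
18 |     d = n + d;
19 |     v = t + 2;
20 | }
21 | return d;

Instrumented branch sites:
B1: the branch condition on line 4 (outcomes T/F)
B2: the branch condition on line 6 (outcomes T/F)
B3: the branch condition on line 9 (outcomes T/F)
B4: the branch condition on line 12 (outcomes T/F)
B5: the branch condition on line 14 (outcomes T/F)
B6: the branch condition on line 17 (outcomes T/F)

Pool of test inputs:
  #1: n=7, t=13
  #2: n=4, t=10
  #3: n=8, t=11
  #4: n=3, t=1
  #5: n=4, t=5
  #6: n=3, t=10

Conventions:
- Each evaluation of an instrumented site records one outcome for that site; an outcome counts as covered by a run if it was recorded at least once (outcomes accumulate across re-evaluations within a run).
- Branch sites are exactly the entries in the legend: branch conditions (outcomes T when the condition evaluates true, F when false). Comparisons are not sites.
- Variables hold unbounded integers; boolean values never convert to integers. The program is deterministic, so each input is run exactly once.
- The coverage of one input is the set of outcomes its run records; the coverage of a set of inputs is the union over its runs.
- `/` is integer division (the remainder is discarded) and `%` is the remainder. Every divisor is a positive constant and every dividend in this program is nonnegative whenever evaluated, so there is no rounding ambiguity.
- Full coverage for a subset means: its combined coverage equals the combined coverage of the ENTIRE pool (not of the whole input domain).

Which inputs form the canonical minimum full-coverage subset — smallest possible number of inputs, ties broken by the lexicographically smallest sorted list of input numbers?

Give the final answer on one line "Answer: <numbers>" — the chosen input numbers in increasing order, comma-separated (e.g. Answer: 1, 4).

input #1, n=7, t=13: events B1->F, B3->T, B4->T, B6->T; outcomes B1=F, B3=T, B4=T, B6=T
input #2, n=4, t=10: events B1->F, B3->T, B4->F, B5->T, B6->T; outcomes B1=F, B3=T, B4=F, B5=T, B6=T
input #3, n=8, t=11: events B1->F, B3->T, B4->T, B6->T; outcomes B1=F, B3=T, B4=T, B6=T
input #4, n=3, t=1: events B1->F, B3->F, B4->F, B5->F, B6->T; outcomes B1=F, B3=F, B4=F, B5=F, B6=T
input #5, n=4, t=5: events B1->F, B3->F, B4->F, B5->T, B6->T; outcomes B1=F, B3=F, B4=F, B5=T, B6=T
input #6, n=3, t=10: events B1->F, B3->T, B4->F, B5->F, B6->T; outcomes B1=F, B3=T, B4=F, B5=F, B6=T
pool-wide coverage (8 outcomes): B1=F, B3=T, B3=F, B4=T, B4=F, B5=T, B5=F, B6=T
checked all size-1 subsets: none covers 8 outcomes (max 5/8)
checked all size-2 subsets: none covers 8 outcomes (max 7/8)
the canonical winner is {1, 2, 4}: size 3, full 8-outcome coverage, earliest index list among size-3 covers

Answer: 1, 2, 4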